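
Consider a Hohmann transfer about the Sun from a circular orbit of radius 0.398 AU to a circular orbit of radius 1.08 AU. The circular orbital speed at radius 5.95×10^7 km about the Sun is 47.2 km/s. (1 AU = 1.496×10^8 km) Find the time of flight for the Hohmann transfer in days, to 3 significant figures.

t = 116 days

From the circular-orbit relation v² = μ/r at r = 5.95×10^7 km: μ = v²r = (47.2)² × 5.95×10^7 = 1.32556×10^11 km³/s².
In km: r₁ = 0.398 × 1.496×10^8 = 5.95408×10^7 km; r₂ = 1.08 × 1.496×10^8 = 1.61568×10^8 km.
Semi-major axis of the transfer orbit: a_t = (5.95408×10^7 + 1.61568×10^8)/2 = 1.105544×10^8 km.
Half the transfer-orbit period gives t = π√(a_t³/μ) = 1.003×10^7 s.
Converting: 1.003×10^7 s ÷ 86400 s/day = 116 days.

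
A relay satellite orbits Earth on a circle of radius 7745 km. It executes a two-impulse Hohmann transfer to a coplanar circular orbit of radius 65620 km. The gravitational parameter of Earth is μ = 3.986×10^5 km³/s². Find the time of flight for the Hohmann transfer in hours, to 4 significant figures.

t = 9.711 hours

The Hohmann ellipse has a_t = (r₁ + r₂)/2 = 36682.5 km.
Half the transfer-orbit period gives t = π√(a_t³/μ) = 34960 s.
Converting: 34960 s ÷ 3600 s/hour = 9.711 hours.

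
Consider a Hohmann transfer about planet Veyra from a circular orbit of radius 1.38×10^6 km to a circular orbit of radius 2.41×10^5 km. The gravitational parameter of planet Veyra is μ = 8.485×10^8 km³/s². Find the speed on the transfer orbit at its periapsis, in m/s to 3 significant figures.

v = 77400 m/s

Transfer-ellipse semi-major axis a_t = (r₁ + r₂)/2 = (1.380×10^6 + 2.410×10^5)/2 = 8.105×10^5 km.
At periapsis, r = 2.410×10^5 km.
From the vis-viva equation, v = √[μ(2/r − 1/a_t)] = 77.42 km/s.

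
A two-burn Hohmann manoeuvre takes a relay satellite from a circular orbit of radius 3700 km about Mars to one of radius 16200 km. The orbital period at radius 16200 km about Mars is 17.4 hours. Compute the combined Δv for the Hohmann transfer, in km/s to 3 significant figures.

From Kepler's third law T² = 4π²r³/μ at r = 16200 km, T = 17.4 hours = 17.4 × 3600 s = 62640 s: μ = 4π²r³/T² = 42776.1 km³/s².
The Hohmann ellipse has a_t = (r₁ + r₂)/2 = 9950 km.
At r₁ the circular-orbit speed is v₁ = √(μ/r₁) = 3.4002 km/s.
On the transfer ellipse at r₁, vis-viva equation gives v_p = √[μ(2/r₁ − 1/a_t)] = 4.3386 km/s.
First burn Δv₁ = |v_p − v₁| = 0.93840 km/s.
At r₂, v₂ = √(μ/r₂) = 1.624962 km/s.
Transfer-orbit speed at r₂: v_a = √[μ(2/r₂ − 1/a_t)] = 0.9909060 km/s.
Second burn Δv₂ = |v₂ − v_a| = 0.63406 km/s.
Δv = Δv₁ + Δv₂ = 0.93840 + 0.63406 = 1.572 km/s.

Δv = 1.57 km/s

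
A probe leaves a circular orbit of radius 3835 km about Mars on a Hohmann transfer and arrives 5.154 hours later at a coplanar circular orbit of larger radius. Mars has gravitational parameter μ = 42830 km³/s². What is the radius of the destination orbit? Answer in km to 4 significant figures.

Transfer time t = 5.154 hours = 18554.4 s, and t = π√(a_t³/μ).
So a_t = (μ t²/π²)^(1/3) = (42830 × (18554.4)² / π²)^(1/3) = 11432 km.
Since a_t = (r₁ + r₂)/2, r₂ = 2a_t − r₁ = 2×11432 − 3835 = 19029 km.

r₂ = 19030 km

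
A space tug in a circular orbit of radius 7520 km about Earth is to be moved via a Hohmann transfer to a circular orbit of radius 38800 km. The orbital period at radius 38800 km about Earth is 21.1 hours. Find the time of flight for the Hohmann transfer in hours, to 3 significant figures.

t = 4.87 hours

From Kepler's third law T² = 4π²r³/μ at r = 38800 km, T = 21.1 hours = 21.1 × 3600 s = 75960 s: μ = 4π²r³/T² = 3.99655×10^5 km³/s².
Semi-major axis of the transfer orbit: a_t = (7520 + 38800)/2 = 23160 km.
By Kepler's third law the transfer-orbit period is T = 2π√(a_t³/μ), so t = T/2 = 17520 s.
Converting: 17520 s ÷ 3600 s/hour = 4.87 hours.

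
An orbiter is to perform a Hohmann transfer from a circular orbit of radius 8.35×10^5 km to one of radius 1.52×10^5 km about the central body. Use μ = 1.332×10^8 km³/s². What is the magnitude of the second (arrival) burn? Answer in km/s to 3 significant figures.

The Hohmann ellipse has a_t = (r₁ + r₂)/2 = 4.935×10^5 km.
On the circular orbit at r = 1.520×10^5 km, v_c = √(μ/r) = 29.60263 km/s.
Vis-viva on the transfer ellipse at r = 1.520×10^5 km gives v_t = √[μ(2/r − 1/a_t)] = 38.50614 km/s.
Δv₂ = |v_t − v_c| = |38.50614 − 29.60263| = 8.904 km/s.

Δv₂ = 8.90 km/s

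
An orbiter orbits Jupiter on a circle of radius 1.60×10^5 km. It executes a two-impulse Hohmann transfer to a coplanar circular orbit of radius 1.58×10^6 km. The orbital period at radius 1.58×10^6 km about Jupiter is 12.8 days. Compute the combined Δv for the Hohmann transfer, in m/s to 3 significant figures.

Δv = 14900 m/s

From Kepler's third law T² = 4π²r³/μ at r = 1.58×10^6 km, T = 12.8 days = 12.8 × 86400 s = 1.10592×10^6 s: μ = 4π²r³/T² = 1.27316×10^8 km³/s².
Semi-major axis of the transfer orbit: a_t = (1.600×10^5 + 1.580×10^6)/2 = 8.700×10^5 km.
Circular speed at r₁: v₁ = √(μ/r₁) = √(1.27316×10^8/1.600×10^5) = 28.209 km/s.
On the transfer ellipse at r₁, vis-viva gives v_p = √[μ(2/r₁ − 1/a_t)] = 38.015 km/s.
First burn Δv₁ = |v_p − v₁| = 9.806 km/s.
At r₂, v₂ = √(μ/r₂) = 8.977 km/s.
Transfer-orbit speed at r₂: v_a = √[μ(2/r₂ − 1/a_t)] = 3.850 km/s.
Second burn Δv₂ = |v₂ − v_a| = 5.127 km/s.
Total Δv = Δv₁ + Δv₂ = 14.93 km/s.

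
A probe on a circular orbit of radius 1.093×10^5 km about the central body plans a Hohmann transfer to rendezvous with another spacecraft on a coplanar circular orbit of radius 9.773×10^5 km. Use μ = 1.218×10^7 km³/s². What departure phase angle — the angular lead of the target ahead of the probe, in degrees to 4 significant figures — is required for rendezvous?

Semi-major axis of the transfer orbit: a_t = (1.093×10^5 + 9.773×10^5)/2 = 5.433×10^5 km.
Transfer time t = π√(a_t³/μ) = 3.6048×10^5 s.
Target angular speed ω₂ = √(μ/r₂³) = 3.6123×10^-6 rad/s.
Angle swept by the target during transfer: ω₂·t = 1.3022 rad = 74.61°.
Arrival is 180° from departure on the ellipse, so φ = 180° − 74.61° = 105.4°.

φ = 105.4°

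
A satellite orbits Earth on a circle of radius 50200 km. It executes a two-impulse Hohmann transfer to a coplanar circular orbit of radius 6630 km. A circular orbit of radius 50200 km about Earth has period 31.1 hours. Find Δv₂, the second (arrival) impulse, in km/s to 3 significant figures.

From Kepler's third law T² = 4π²r³/μ at r = 50200 km, T = 31.1 hours = 31.1 × 3600 s = 1.1196×10^5 s: μ = 4π²r³/T² = 3.98424×10^5 km³/s².
Semi-major axis of the transfer orbit: a_t = (50200 + 6630)/2 = 28415 km.
Circular speed at r = 6630 km: v_c = √(μ/r) = 7.7520 km/s.
Vis-viva on the transfer ellipse at r = 6630 km gives v_t = √[μ(2/r − 1/a_t)] = 10.304 km/s.
Δv₂ = |v_t − v_c| = |10.304 − 7.7520| = 2.552 km/s.

Δv₂ = 2.55 km/s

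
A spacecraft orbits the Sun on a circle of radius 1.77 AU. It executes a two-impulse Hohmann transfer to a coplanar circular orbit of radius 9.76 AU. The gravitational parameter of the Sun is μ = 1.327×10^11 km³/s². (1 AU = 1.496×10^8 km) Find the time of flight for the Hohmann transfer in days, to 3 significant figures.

t = 2530 days

In km: r₁ = 1.77 × 1.496×10^8 = 2.64792×10^8 km; r₂ = 9.76 × 1.496×10^8 = 1.460096×10^9 km.
Transfer-ellipse semi-major axis a_t = (r₁ + r₂)/2 = (2.64792×10^8 + 1.460096×10^9)/2 = 8.62444×10^8 km.
Half the transfer-orbit period gives t = π√(a_t³/μ) = 2.184×10^8 s.
Converting: 2.184×10^8 s ÷ 86400 s/day = 2530 days.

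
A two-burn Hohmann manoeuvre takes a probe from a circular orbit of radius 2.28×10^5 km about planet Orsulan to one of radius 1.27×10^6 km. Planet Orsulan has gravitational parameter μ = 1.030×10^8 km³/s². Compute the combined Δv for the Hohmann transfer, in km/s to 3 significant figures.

Δv = 10.5 km/s

Semi-major axis of the transfer orbit: a_t = (2.280×10^5 + 1.270×10^6)/2 = 7.490×10^5 km.
Circular speed at r₁: v₁ = √(μ/r₁) = √(1.030×10^8/2.280×10^5) = 21.255 km/s.
On the transfer ellipse at r₁, v² = μ(2/r − 1/a) gives v_p = √[μ(2/r₁ − 1/a_t)] = 27.677 km/s.
First burn Δv₁ = |v_p − v₁| = 6.422 km/s.
At r₂, v₂ = √(μ/r₂) = 9.006 km/s.
Transfer-orbit speed at r₂: v_a = √[μ(2/r₂ − 1/a_t)] = 4.969 km/s.
Second burn Δv₂ = |v₂ − v_a| = 4.037 km/s.
Δv = Δv₁ + Δv₂ = 6.422 + 4.037 = 10.46 km/s.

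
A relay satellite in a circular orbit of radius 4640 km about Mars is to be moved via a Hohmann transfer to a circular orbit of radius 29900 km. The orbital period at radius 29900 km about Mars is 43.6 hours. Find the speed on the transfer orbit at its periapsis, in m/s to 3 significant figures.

From Kepler's third law T² = 4π²r³/μ at r = 29900 km, T = 43.6 hours = 43.6 × 3600 s = 1.5696×10^5 s: μ = 4π²r³/T² = 42834.7 km³/s².
The Hohmann ellipse has a_t = (r₁ + r₂)/2 = 17270 km.
At periapsis, r = 4640 km.
Vis-viva: v = √[μ(2/r − 1/a_t)] = √[42834.7 × (2/4640 − 1/17270)] = 3.998 km/s.

v = 4000 m/s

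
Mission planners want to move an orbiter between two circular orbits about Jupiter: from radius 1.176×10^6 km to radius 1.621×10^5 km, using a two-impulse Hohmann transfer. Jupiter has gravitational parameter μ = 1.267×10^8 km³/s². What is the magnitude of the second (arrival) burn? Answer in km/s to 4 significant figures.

Δv₂ = 9.108 km/s

The Hohmann ellipse has a_t = (r₁ + r₂)/2 = 6.6905×10^5 km.
On the circular orbit at r = 1.621×10^5 km, v_c = √(μ/r) = 27.9574 km/s.
Transfer-orbit speed at the same r (vis-viva, a = a_t): v_t = √[μ(2/r − 1/a_t)] = 37.0656 km/s.
Δv₂ = |v_t − v_c| = |37.0656 − 27.9574| = 9.108 km/s.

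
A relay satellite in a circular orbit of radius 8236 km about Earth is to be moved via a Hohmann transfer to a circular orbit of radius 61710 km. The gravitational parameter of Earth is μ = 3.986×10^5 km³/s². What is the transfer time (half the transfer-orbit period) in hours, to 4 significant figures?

The Hohmann ellipse has a_t = (r₁ + r₂)/2 = 34973 km.
Transfer time t = π√(a_t³/μ) = π√((34973)³ / 3.986×10^5) = 32545 s.
Converting: 32545 s ÷ 3600 s/hour = 9.040 hours.

t = 9.040 hours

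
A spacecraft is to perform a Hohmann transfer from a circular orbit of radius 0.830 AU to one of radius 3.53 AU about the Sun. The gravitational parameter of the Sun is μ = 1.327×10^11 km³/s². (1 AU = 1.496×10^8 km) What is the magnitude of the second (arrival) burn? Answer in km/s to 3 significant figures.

Δv₂ = 6.07 km/s

In km: r₁ = 0.830 × 1.496×10^8 = 1.24168×10^8 km; r₂ = 3.53 × 1.496×10^8 = 5.28088×10^8 km.
The Hohmann ellipse has a_t = (r₁ + r₂)/2 = 3.26128×10^8 km.
On the circular orbit at r = 5.28088×10^8 km, v_c = √(μ/r) = 15.852 km/s.
Vis-viva on the transfer ellipse at r = 5.28088×10^8 km gives v_t = √[μ(2/r − 1/a_t)] = 9.7812 km/s.
Δv₂ = |v_t − v_c| = |9.7812 − 15.852| = 6.071 km/s.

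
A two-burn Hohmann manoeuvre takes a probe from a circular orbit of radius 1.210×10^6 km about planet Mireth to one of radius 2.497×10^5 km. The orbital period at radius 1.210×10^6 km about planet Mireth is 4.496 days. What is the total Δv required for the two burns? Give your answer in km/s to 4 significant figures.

From Kepler's third law T² = 4π²r³/μ at r = 1.210×10^6 km, T = 4.496 days = 4.496 × 86400 s = 3.884544×10^5 s: μ = 4π²r³/T² = 4.63485×10^8 km³/s².
The Hohmann ellipse has a_t = (r₁ + r₂)/2 = 7.2985×10^5 km.
At r₁ the circular-orbit speed is v₁ = √(μ/r₁) = 19.572 km/s.
Transfer-orbit speed at r₁ (vis-viva): v_a = √[μ(2/r₁ − 1/a_t)] = 11.448 km/s.
First burn Δv₁ = |v_a − v₁| = 8.124 km/s.
At r₂, v₂ = √(μ/r₂) = 43.08 km/s.
Transfer-orbit speed at r₂: v_p = √[μ(2/r₂ − 1/a_t)] = 55.47 km/s.
Second burn Δv₂ = |v₂ − v_p| = 12.39 km/s.
Δv = Δv₁ + Δv₂ = 8.124 + 12.39 = 20.51 km/s.

Δv = 20.51 km/s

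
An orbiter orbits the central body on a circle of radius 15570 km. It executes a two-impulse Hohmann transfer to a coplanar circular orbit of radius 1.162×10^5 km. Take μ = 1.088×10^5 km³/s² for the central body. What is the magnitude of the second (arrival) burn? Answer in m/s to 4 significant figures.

Transfer-ellipse semi-major axis a_t = (r₁ + r₂)/2 = (15570 + 1.162×10^5)/2 = 65885 km.
On the circular orbit at r = 1.162×10^5 km, v_c = √(μ/r) = 0.9676 km/s.
Vis-viva on the transfer ellipse at r = 1.162×10^5 km gives v_t = √[μ(2/r − 1/a_t)] = 0.4704 km/s.
Δv₂ = |v_t − v_c| = |0.4704 − 0.9676| = 0.4972 km/s.

Δv₂ = 497.2 m/s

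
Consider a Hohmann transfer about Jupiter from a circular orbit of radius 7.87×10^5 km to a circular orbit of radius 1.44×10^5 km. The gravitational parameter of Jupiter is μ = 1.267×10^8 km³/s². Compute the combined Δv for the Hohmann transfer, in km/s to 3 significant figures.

Δv = 14.5 km/s

Semi-major axis of the transfer orbit: a_t = (7.870×10^5 + 1.440×10^5)/2 = 4.655×10^5 km.
Circular speed at r₁: v₁ = √(μ/r₁) = √(1.267×10^8/7.870×10^5) = 12.688 km/s.
Transfer-orbit speed at r₁ (vis-viva equation): v_a = √[μ(2/r₁ − 1/a_t)] = 7.0570 km/s.
First burn Δv₁ = |v_a − v₁| = 5.631 km/s.
Circular speed at r₂: v₂ = √(μ/r₂) = 29.6625 km/s.
Transfer-orbit speed at r₂: v_p = √[μ(2/r₂ − 1/a_t)] = 38.5687 km/s.
Second burn Δv₂ = |v₂ − v_p| = 8.906 km/s.
Total Δv = Δv₁ + Δv₂ = 14.54 km/s.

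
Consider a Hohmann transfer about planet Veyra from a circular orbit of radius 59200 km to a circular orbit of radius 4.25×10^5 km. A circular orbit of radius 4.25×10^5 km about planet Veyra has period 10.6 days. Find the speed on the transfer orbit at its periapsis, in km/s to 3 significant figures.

From Kepler's third law T² = 4π²r³/μ at r = 4.25×10^5 km, T = 10.6 days = 10.6 × 86400 s = 9.1584×10^5 s: μ = 4π²r³/T² = 3.61316×10^6 km³/s².
The Hohmann ellipse has a_t = (r₁ + r₂)/2 = 2.421×10^5 km.
The periapsis of the transfer ellipse is at r = 59200 km.
Applying v² = μ(2/r − 1/a_t): v = 10.35 km/s.

v = 10.4 km/s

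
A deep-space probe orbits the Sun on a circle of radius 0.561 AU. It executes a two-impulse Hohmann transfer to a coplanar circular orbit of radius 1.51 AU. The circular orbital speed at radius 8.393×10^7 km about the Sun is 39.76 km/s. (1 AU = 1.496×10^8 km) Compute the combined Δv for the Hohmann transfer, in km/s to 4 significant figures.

Δv = 14.65 km/s

From the circular-orbit relation v² = μ/r at r = 8.393×10^7 km: μ = v²r = (39.76)² × 8.393×10^7 = 1.32681×10^11 km³/s².
In km: r₁ = 0.561 × 1.496×10^8 = 8.39256×10^7 km; r₂ = 1.51 × 1.496×10^8 = 2.25896×10^8 km.
Semi-major axis of the transfer orbit: a_t = (8.39256×10^7 + 2.25896×10^8)/2 = 1.549108×10^8 km.
Circular speed at r₁: v₁ = √(μ/r₁) = √(1.32681×10^11/8.39256×10^7) = 39.761 km/s.
Transfer-orbit speed at r₁ (vis-viva): v_p = √[μ(2/r₁ − 1/a_t)] = 48.014 km/s.
First burn Δv₁ = |v_p − v₁| = 8.253 km/s.
Circular speed at r₂: v₂ = √(μ/r₂) = 24.235 km/s.
Transfer-orbit speed at r₂: v_a = √[μ(2/r₂ − 1/a_t)] = 17.838 km/s.
Second burn Δv₂ = |v₂ − v_a| = 6.397 km/s.
Total Δv = Δv₁ + Δv₂ = 14.65 km/s.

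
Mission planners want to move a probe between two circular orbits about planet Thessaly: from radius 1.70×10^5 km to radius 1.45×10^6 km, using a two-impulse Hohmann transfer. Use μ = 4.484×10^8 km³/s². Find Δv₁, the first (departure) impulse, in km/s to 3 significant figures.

Transfer-ellipse semi-major axis a_t = (r₁ + r₂)/2 = (1.700×10^5 + 1.450×10^6)/2 = 8.100×10^5 km.
Circular speed at r = 1.700×10^5 km: v_c = √(μ/r) = 51.358 km/s.
Transfer-orbit speed at the same r (vis-viva, a = a_t): v_t = √[μ(2/r − 1/a_t)] = 68.715 km/s.
Δv₁ = |v_t − v_c| = |68.715 − 51.358| = 17.36 km/s.

Δv₁ = 17.4 km/s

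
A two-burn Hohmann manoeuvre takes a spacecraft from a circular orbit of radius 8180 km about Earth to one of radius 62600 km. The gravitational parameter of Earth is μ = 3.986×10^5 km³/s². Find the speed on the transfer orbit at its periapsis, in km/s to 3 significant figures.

Transfer-ellipse semi-major axis a_t = (r₁ + r₂)/2 = (8180 + 62600)/2 = 35390 km.
At periapsis, r = 8180 km.
Applying v² = μ(2/r − 1/a_t): v = 9.284 km/s.

v = 9.28 km/s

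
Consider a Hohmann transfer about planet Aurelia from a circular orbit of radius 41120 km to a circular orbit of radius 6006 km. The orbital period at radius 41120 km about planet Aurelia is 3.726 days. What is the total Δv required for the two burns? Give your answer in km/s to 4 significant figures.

Δv = 1.072 km/s

From Kepler's third law T² = 4π²r³/μ at r = 41120 km, T = 3.726 days = 3.726 × 86400 s = 3.219264×10^5 s: μ = 4π²r³/T² = 26485.4 km³/s².
Semi-major axis of the transfer orbit: a_t = (41120 + 6006)/2 = 23563 km.
At r₁ the circular-orbit speed is v₁ = √(μ/r₁) = 0.80256 km/s.
Transfer-orbit speed at r₁ (vis-viva equation): v_a = √[μ(2/r₁ − 1/a_t)] = 0.40519 km/s.
First burn Δv₁ = |v_a − v₁| = 0.39737 km/s.
At r₂, v₂ = √(μ/r₂) = 2.09996 km/s.
Transfer-orbit speed at r₂: v_p = √[μ(2/r₂ − 1/a_t)] = 2.77410 km/s.
Second burn Δv₂ = |v₂ − v_p| = 0.67414 km/s.
Δv = Δv₁ + Δv₂ = 0.39737 + 0.67414 = 1.072 km/s.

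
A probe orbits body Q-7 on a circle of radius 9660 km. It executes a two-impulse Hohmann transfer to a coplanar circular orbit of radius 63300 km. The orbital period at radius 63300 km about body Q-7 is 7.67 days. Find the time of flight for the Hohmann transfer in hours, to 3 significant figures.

t = 40.3 hours

From Kepler's third law T² = 4π²r³/μ at r = 63300 km, T = 7.67 days = 7.67 × 86400 s = 6.62688×10^5 s: μ = 4π²r³/T² = 22800.9 km³/s².
Semi-major axis of the transfer orbit: a_t = (9660 + 63300)/2 = 36480 km.
By Kepler's third law the transfer-orbit period is T = 2π√(a_t³/μ), so t = T/2 = 1.450×10^5 s.
Converting: 1.450×10^5 s ÷ 3600 s/hour = 40.3 hours.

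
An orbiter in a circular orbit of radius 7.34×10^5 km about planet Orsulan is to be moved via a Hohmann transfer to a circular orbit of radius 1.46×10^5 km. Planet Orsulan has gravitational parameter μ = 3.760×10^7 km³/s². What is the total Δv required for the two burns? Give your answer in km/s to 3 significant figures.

Semi-major axis of the transfer orbit: a_t = (7.340×10^5 + 1.460×10^5)/2 = 4.400×10^5 km.
At r₁ the circular-orbit speed is v₁ = √(μ/r₁) = 7.1572 km/s.
Transfer-orbit speed at r₁ (vis-viva equation): v_a = √[μ(2/r₁ − 1/a_t)] = 4.1228 km/s.
First burn Δv₁ = |v_a − v₁| = 3.0344 km/s.
At r₂, v₂ = √(μ/r₂) = 16.04787 km/s.
Transfer-orbit speed at r₂: v_p = √[μ(2/r₂ − 1/a_t)] = 20.72713 km/s.
Second burn Δv₂ = |v₂ − v_p| = 4.6793 km/s.
Total Δv = Δv₁ + Δv₂ = 7.714 km/s.

Δv = 7.71 km/s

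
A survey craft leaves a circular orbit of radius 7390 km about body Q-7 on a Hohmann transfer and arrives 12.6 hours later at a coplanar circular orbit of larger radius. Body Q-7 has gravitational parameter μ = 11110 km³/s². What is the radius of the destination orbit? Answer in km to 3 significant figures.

r₂ = 19100 km

Transfer time t = 12.6 hours = 45360 s, and t = π√(a_t³/μ).
So a_t = (μ t²/π²)^(1/3) = (11110 × (45360)² / π²)^(1/3) = 13231 km.
Since a_t = (r₁ + r₂)/2, r₂ = 2a_t − r₁ = 2×13231 − 7390 = 19072 km.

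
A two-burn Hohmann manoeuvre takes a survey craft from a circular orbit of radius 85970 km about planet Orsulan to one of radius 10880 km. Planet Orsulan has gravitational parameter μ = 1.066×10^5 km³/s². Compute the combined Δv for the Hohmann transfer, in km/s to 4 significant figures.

Δv = 1.626 km/s

Semi-major axis of the transfer orbit: a_t = (85970 + 10880)/2 = 48425 km.
At r₁ the circular-orbit speed is v₁ = √(μ/r₁) = 1.1135 km/s.
Transfer-orbit speed at r₁ (vis-viva): v_a = √[μ(2/r₁ − 1/a_t)] = 0.52782 km/s.
First burn Δv₁ = |v_a − v₁| = 0.5857 km/s.
Circular speed at r₂: v₂ = √(μ/r₂) = 3.130143 km/s.
Transfer-orbit speed at r₂: v_p = √[μ(2/r₂ − 1/a_t)] = 4.170641 km/s.
Second burn Δv₂ = |v₂ − v_p| = 1.040 km/s.
Δv = Δv₁ + Δv₂ = 0.5857 + 1.040 = 1.626 km/s.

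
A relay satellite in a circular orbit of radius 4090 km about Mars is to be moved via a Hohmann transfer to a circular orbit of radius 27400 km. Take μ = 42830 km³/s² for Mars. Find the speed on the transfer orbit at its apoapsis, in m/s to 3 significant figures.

v = 637 m/s

Semi-major axis of the transfer orbit: a_t = (4090 + 27400)/2 = 15745 km.
The apoapsis of the transfer ellipse is at r = 27400 km.
From the vis-viva equation, v = √[μ(2/r − 1/a_t)] = 0.6372 km/s.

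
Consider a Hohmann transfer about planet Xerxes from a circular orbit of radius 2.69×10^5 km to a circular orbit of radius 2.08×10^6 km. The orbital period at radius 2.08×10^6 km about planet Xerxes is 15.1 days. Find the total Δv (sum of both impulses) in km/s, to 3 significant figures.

Δv = 14.4 km/s

From Kepler's third law T² = 4π²r³/μ at r = 2.08×10^6 km, T = 15.1 days = 15.1 × 86400 s = 1.30464×10^6 s: μ = 4π²r³/T² = 2.08722×10^8 km³/s².
Transfer-ellipse semi-major axis a_t = (r₁ + r₂)/2 = (2.690×10^5 + 2.080×10^6)/2 = 1.1745×10^6 km.
Circular speed at r₁: v₁ = √(μ/r₁) = √(2.08722×10^8/2.690×10^5) = 27.855 km/s.
Transfer-orbit speed at r₁ (vis-viva equation): v_p = √[μ(2/r₁ − 1/a_t)] = 37.069 km/s.
First burn Δv₁ = |v_p − v₁| = 9.214 km/s.
At r₂, v₂ = √(μ/r₂) = 10.017 km/s.
Transfer-orbit speed at r₂: v_a = √[μ(2/r₂ − 1/a_t)] = 4.7940 km/s.
Second burn Δv₂ = |v₂ − v_a| = 5.223 km/s.
Total Δv = Δv₁ + Δv₂ = 14.44 km/s.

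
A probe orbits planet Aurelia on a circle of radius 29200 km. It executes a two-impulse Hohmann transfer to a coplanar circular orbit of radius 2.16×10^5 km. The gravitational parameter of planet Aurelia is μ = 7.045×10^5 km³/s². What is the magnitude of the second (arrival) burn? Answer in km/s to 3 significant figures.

The Hohmann ellipse has a_t = (r₁ + r₂)/2 = 1.226×10^5 km.
Circular speed at r = 2.160×10^5 km: v_c = √(μ/r) = 1.806 km/s.
Vis-viva on the transfer ellipse at r = 2.160×10^5 km gives v_t = √[μ(2/r − 1/a_t)] = 0.8814 km/s.
Δv₂ = |v_t − v_c| = |0.8814 − 1.806| = 0.9246 km/s.

Δv₂ = 0.925 km/s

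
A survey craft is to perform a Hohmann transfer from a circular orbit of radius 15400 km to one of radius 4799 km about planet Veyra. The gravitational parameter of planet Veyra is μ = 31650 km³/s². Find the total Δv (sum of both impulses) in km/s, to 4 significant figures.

Δv = 1.048 km/s

The Hohmann ellipse has a_t = (r₁ + r₂)/2 = 10099.5 km.
Circular speed at r₁: v₁ = √(μ/r₁) = √(31650/15400) = 1.4336 km/s.
Transfer-orbit speed at r₁ (vis-viva): v_a = √[μ(2/r₁ − 1/a_t)] = 0.98822 km/s.
First burn Δv₁ = |v_a − v₁| = 0.44538 km/s.
At r₂, v₂ = √(μ/r₂) = 2.56810 km/s.
Transfer-orbit speed at r₂: v_p = √[μ(2/r₂ − 1/a_t)] = 3.17119 km/s.
Second burn Δv₂ = |v₂ − v_p| = 0.60309 km/s.
Total Δv = Δv₁ + Δv₂ = 1.048 km/s.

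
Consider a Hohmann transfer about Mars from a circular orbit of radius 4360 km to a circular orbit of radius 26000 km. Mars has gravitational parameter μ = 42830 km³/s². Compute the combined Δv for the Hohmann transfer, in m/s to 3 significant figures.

Δv = 1560 m/s

Semi-major axis of the transfer orbit: a_t = (4360 + 26000)/2 = 15180 km.
At r₁ the circular-orbit speed is v₁ = √(μ/r₁) = 3.13423 km/s.
On the transfer ellipse at r₁, vis-viva gives v_p = √[μ(2/r₁ − 1/a_t)] = 4.10187 km/s.
First burn Δv₁ = |v_p − v₁| = 0.9676 km/s.
At r₂, v₂ = √(μ/r₂) = 1.28347 km/s.
Transfer-orbit speed at r₂: v_a = √[μ(2/r₂ − 1/a_t)] = 0.687852 km/s.
Second burn Δv₂ = |v₂ − v_a| = 0.5956 km/s.
Total Δv = Δv₁ + Δv₂ = 1.563 km/s.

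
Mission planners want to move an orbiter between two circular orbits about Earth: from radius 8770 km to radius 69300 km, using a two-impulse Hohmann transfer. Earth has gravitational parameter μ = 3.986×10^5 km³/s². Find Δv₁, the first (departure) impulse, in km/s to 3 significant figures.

Transfer-ellipse semi-major axis a_t = (r₁ + r₂)/2 = (8770 + 69300)/2 = 39035 km.
Circular speed at r = 8770 km: v_c = √(μ/r) = 6.742 km/s.
Vis-viva on the transfer ellipse at r = 8770 km gives v_t = √[μ(2/r − 1/a_t)] = 8.983 km/s.
Δv₁ = |v_t − v_c| = |8.983 − 6.742| = 2.241 km/s.

Δv₁ = 2.24 km/s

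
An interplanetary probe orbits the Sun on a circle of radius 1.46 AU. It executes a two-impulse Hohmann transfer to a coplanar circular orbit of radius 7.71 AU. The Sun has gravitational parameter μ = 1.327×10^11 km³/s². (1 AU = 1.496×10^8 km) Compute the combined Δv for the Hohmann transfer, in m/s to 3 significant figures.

In km: r₁ = 1.46 × 1.496×10^8 = 2.18416×10^8 km; r₂ = 7.71 × 1.496×10^8 = 1.153416×10^9 km.
Transfer-ellipse semi-major axis a_t = (r₁ + r₂)/2 = (2.18416×10^8 + 1.153416×10^9)/2 = 6.85916×10^8 km.
At r₁ the circular-orbit speed is v₁ = √(μ/r₁) = 24.64866 km/s.
On the transfer ellipse at r₁, vis-viva equation gives v_p = √[μ(2/r₁ − 1/a_t)] = 31.96324 km/s.
First burn Δv₁ = |v_p − v₁| = 7.315 km/s.
Circular speed at r₂: v₂ = √(μ/r₂) = 10.726 km/s.
Transfer-orbit speed at r₂: v_a = √[μ(2/r₂ − 1/a_t)] = 6.0527 km/s.
Second burn Δv₂ = |v₂ − v_a| = 4.673 km/s.
Δv = Δv₁ + Δv₂ = 7.315 + 4.673 = 11.99 km/s.

Δv = 12000 m/s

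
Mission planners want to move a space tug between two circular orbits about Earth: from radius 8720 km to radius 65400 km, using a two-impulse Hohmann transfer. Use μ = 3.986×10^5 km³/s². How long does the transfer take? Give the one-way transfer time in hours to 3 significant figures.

Semi-major axis of the transfer orbit: a_t = (8720 + 65400)/2 = 37060 km.
Transfer time t = π√(a_t³/μ) = π√((37060)³ / 3.986×10^5) = 35500 s.
Converting: 35500 s ÷ 3600 s/hour = 9.86 hours.

t = 9.86 hours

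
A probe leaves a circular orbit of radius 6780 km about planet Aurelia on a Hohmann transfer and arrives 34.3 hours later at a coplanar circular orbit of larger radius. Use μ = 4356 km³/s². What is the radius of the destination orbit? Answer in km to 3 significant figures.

r₂ = 31000 km

Transfer time t = 34.3 hours = 1.2348×10^5 s, and t = π√(a_t³/μ).
So a_t = (μ t²/π²)^(1/3) = (4356 × (1.2348×10^5)² / π²)^(1/3) = 18880 km.
Since a_t = (r₁ + r₂)/2, r₂ = 2a_t − r₁ = 2×18880 − 6780 = 30980 km.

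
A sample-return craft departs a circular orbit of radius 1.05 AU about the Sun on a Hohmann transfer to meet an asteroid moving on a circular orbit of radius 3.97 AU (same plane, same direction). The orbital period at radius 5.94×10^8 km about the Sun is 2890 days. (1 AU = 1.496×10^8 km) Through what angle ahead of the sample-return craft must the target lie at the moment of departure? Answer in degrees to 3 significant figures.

From Kepler's third law T² = 4π²r³/μ at r = 5.94×10^8 km, T = 2890 days = 2890 × 86400 s = 2.49696×10^8 s: μ = 4π²r³/T² = 1.32708×10^11 km³/s².
In km: r₁ = 1.05 × 1.496×10^8 = 1.5708×10^8 km; r₂ = 3.97 × 1.496×10^8 = 5.93912×10^8 km.
Transfer-ellipse semi-major axis a_t = (r₁ + r₂)/2 = (1.5708×10^8 + 5.93912×10^8)/2 = 3.75496×10^8 km.
The half-period of the transfer ellipse is t = π√(a_t³/μ) = 6.2749×10^7 s.
The target's mean motion on its circular orbit is ω₂ = √(μ/r₂³) = 2.5169×10^-8 rad/s.
Angle swept by the target during transfer: ω₂·t = 1.5793 rad = 90.49°.
Arrival is 180° from departure on the ellipse, so φ = 180° − 90.49° = 89.5°.

φ = 89.5°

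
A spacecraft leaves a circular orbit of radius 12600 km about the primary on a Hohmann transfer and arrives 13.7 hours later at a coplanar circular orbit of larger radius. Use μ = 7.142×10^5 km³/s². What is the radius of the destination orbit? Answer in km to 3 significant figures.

Transfer time t = 13.7 hours = 49320 s, and t = π√(a_t³/μ).
So a_t = (μ t²/π²)^(1/3) = (7.142×10^5 × (49320)² / π²)^(1/3) = 56043 km.
Since a_t = (r₁ + r₂)/2, r₂ = 2a_t − r₁ = 2×56043 − 12600 = 99486 km.

r₂ = 99500 km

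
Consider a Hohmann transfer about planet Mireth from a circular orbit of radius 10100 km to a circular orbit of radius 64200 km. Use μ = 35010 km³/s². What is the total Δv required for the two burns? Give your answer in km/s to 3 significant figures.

Δv = 0.939 km/s

The Hohmann ellipse has a_t = (r₁ + r₂)/2 = 37150 km.
At r₁ the circular-orbit speed is v₁ = √(μ/r₁) = 1.8618 km/s.
On the transfer ellipse at r₁, v² = μ(2/r − 1/a) gives v_p = √[μ(2/r₁ − 1/a_t)] = 2.4475 km/s.
First burn Δv₁ = |v_p − v₁| = 0.5857 km/s.
Circular speed at r₂: v₂ = √(μ/r₂) = 0.73846 km/s.
Transfer-orbit speed at r₂: v_a = √[μ(2/r₂ − 1/a_t)] = 0.38504 km/s.
Second burn Δv₂ = |v₂ − v_a| = 0.3534 km/s.
Total Δv = Δv₁ + Δv₂ = 0.9391 km/s.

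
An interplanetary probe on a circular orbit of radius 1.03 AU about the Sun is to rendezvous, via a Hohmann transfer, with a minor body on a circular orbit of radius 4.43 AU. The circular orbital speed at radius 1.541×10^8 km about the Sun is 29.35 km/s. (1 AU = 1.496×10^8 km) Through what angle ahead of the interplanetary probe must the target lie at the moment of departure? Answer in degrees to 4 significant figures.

From the circular-orbit relation v² = μ/r at r = 1.541×10^8 km: μ = v²r = (29.35)² × 1.541×10^8 = 1.32745×10^11 km³/s².
In km: r₁ = 1.03 × 1.496×10^8 = 1.54088×10^8 km; r₂ = 4.43 × 1.496×10^8 = 6.62728×10^8 km.
The Hohmann ellipse has a_t = (r₁ + r₂)/2 = 4.08408×10^8 km.
The half-period of the transfer ellipse is t = π√(a_t³/μ) = 7.1168×10^7 s.
The target's mean motion on its circular orbit is ω₂ = √(μ/r₂³) = 2.1355×10^-8 rad/s.
Angle swept by the target during transfer: ω₂·t = 1.5198 rad = 87.08°.
Arrival is 180° from departure on the ellipse, so φ = 180° − 87.08° = 92.92°.

φ = 92.92°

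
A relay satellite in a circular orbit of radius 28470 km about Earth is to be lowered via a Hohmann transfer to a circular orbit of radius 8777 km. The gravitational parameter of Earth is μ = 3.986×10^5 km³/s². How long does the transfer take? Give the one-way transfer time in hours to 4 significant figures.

t = 3.513 hours

The Hohmann ellipse has a_t = (r₁ + r₂)/2 = 18623.5 km.
Half the transfer-orbit period gives t = π√(a_t³/μ) = 12647 s.
Converting: 12647 s ÷ 3600 s/hour = 3.513 hours.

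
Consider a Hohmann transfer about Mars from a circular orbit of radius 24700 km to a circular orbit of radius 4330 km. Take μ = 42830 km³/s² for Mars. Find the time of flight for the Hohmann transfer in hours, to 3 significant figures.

Semi-major axis of the transfer orbit: a_t = (24700 + 4330)/2 = 14515 km.
By Kepler's third law the transfer-orbit period is T = 2π√(a_t³/μ), so t = T/2 = 26546 s.
Converting: 26546 s ÷ 3600 s/hour = 7.37 hours.

t = 7.37 hours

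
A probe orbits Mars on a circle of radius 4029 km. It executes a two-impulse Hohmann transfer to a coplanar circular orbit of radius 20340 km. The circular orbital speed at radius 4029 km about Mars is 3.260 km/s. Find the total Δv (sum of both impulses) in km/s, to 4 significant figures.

From the circular-orbit relation v² = μ/r at r = 4029 km: μ = v²r = (3.260)² × 4029 = 42818.6 km³/s².
Semi-major axis of the transfer orbit: a_t = (4029 + 20340)/2 = 12184.5 km.
At r₁ the circular-orbit speed is v₁ = √(μ/r₁) = 3.260 km/s.
Transfer-orbit speed at r₁ (vis-viva): v_p = √[μ(2/r₁ − 1/a_t)] = 4.212 km/s.
First burn Δv₁ = |v_p − v₁| = 0.9520 km/s.
At r₂, v₂ = √(μ/r₂) = 1.4509 km/s.
Transfer-orbit speed at r₂: v_a = √[μ(2/r₂ − 1/a_t)] = 0.83433 km/s.
Second burn Δv₂ = |v₂ − v_a| = 0.6166 km/s.
Total Δv = Δv₁ + Δv₂ = 1.569 km/s.

Δv = 1.569 km/s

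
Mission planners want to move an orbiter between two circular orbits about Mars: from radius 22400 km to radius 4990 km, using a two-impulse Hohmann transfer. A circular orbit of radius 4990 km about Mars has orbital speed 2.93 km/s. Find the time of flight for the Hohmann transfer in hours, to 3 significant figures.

t = 6.76 hours

From the circular-orbit relation v² = μ/r at r = 4990 km: μ = v²r = (2.93)² × 4990 = 42838.7 km³/s².
Semi-major axis of the transfer orbit: a_t = (22400 + 4990)/2 = 13695 km.
By Kepler's third law the transfer-orbit period is T = 2π√(a_t³/μ), so t = T/2 = 24330 s.
Converting: 24330 s ÷ 3600 s/hour = 6.76 hours.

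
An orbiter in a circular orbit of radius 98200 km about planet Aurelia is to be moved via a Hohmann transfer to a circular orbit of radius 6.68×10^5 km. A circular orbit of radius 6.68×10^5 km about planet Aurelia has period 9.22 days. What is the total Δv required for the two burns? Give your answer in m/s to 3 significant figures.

Δv = 7010 m/s

From Kepler's third law T² = 4π²r³/μ at r = 6.68×10^5 km, T = 9.22 days = 9.22 × 86400 s = 7.96608×10^5 s: μ = 4π²r³/T² = 1.85438×10^7 km³/s².
Transfer-ellipse semi-major axis a_t = (r₁ + r₂)/2 = (98200 + 6.680×10^5)/2 = 3.831×10^5 km.
Circular speed at r₁: v₁ = √(μ/r₁) = √(1.85438×10^7/98200) = 13.742 km/s.
On the transfer ellipse at r₁, vis-viva gives v_p = √[μ(2/r₁ − 1/a_t)] = 18.146 km/s.
First burn Δv₁ = |v_p − v₁| = 4.404 km/s.
Circular speed at r₂: v₂ = √(μ/r₂) = 5.269 km/s.
Transfer-orbit speed at r₂: v_a = √[μ(2/r₂ − 1/a_t)] = 2.668 km/s.
Second burn Δv₂ = |v₂ − v_a| = 2.601 km/s.
Δv = Δv₁ + Δv₂ = 4.404 + 2.601 = 7.005 km/s.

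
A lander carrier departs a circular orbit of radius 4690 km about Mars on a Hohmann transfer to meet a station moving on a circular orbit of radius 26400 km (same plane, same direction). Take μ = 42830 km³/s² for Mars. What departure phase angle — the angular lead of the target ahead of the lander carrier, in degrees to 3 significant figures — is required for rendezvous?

The Hohmann ellipse has a_t = (r₁ + r₂)/2 = 15545 km.
The half-period of the transfer ellipse is t = π√(a_t³/μ) = 29420 s.
The target's mean motion on its circular orbit is ω₂ = √(μ/r₂³) = 4.825×10^-5 rad/s.
Angle swept by the target during transfer: ω₂·t = 1.4195 rad = 81.33°.
The lander carrier traverses 180° on the transfer ellipse, so the target must lead by 180° − 81.33° = 98.7°.

φ = 98.7°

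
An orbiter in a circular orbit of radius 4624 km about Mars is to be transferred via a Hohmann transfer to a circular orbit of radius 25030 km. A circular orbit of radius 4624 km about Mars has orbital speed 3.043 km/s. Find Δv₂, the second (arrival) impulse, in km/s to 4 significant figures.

From the circular-orbit relation v² = μ/r at r = 4624 km: μ = v²r = (3.043)² × 4624 = 42817.5 km³/s².
Transfer-ellipse semi-major axis a_t = (r₁ + r₂)/2 = (4624 + 25030)/2 = 14827 km.
On the circular orbit at r = 25030 km, v_c = √(μ/r) = 1.3079 km/s.
Vis-viva on the transfer ellipse at r = 25030 km gives v_t = √[μ(2/r − 1/a_t)] = 0.73040 km/s.
Δv₂ = |v_t − v_c| = |0.73040 − 1.3079| = 0.5775 km/s.

Δv₂ = 0.5775 km/s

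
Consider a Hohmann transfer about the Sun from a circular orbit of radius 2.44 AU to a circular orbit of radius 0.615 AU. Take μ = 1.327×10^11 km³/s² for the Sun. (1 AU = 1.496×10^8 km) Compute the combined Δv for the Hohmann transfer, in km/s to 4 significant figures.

Δv = 16.99 km/s

In km: r₁ = 2.44 × 1.496×10^8 = 3.65024×10^8 km; r₂ = 0.615 × 1.496×10^8 = 9.2004×10^7 km.
The Hohmann ellipse has a_t = (r₁ + r₂)/2 = 2.28514×10^8 km.
Circular speed at r₁: v₁ = √(μ/r₁) = √(1.327×10^11/3.65024×10^8) = 19.06667 km/s.
On the transfer ellipse at r₁, v² = μ(2/r − 1/a) gives v_a = √[μ(2/r₁ − 1/a_t)] = 12.09823 km/s.
First burn Δv₁ = |v_a − v₁| = 6.968 km/s.
At r₂, v₂ = √(μ/r₂) = 37.98 km/s.
Transfer-orbit speed at r₂: v_p = √[μ(2/r₂ − 1/a_t)] = 48.00 km/s.
Second burn Δv₂ = |v₂ − v_p| = 10.02 km/s.
Δv = Δv₁ + Δv₂ = 6.968 + 10.02 = 16.99 km/s.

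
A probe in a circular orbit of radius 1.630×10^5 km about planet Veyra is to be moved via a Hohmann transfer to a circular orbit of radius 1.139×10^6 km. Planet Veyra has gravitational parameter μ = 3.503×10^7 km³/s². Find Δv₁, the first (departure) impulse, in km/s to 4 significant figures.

Δv₁ = 4.731 km/s

Transfer-ellipse semi-major axis a_t = (r₁ + r₂)/2 = (1.630×10^5 + 1.139×10^6)/2 = 6.510×10^5 km.
On the circular orbit at r = 1.630×10^5 km, v_c = √(μ/r) = 14.660 km/s.
Vis-viva on the transfer ellipse at r = 1.630×10^5 km gives v_t = √[μ(2/r − 1/a_t)] = 19.391 km/s.
Δv₁ = |v_t − v_c| = |19.391 − 14.660| = 4.731 km/s.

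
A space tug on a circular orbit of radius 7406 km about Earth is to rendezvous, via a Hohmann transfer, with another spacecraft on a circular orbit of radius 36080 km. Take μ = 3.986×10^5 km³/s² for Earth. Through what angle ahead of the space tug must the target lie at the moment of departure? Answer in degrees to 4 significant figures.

φ = 95.79°

Semi-major axis of the transfer orbit: a_t = (7406 + 36080)/2 = 21743 km.
Transfer time t = π√(a_t³/μ) = 15954 s.
The target's mean motion on its circular orbit is ω₂ = √(μ/r₂³) = 9.2123×10^-5 rad/s.
Angle swept by the target during transfer: ω₂·t = 1.4697 rad = 84.21°.
Arrival is 180° from departure on the ellipse, so φ = 180° − 84.21° = 95.79°.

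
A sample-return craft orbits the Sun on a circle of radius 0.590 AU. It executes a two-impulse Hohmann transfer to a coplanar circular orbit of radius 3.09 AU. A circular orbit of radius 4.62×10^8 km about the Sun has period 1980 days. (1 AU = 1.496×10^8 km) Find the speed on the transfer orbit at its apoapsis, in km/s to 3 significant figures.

From Kepler's third law T² = 4π²r³/μ at r = 4.62×10^8 km, T = 1980 days = 1980 × 86400 s = 1.71072×10^8 s: μ = 4π²r³/T² = 1.33023×10^11 km³/s².
In km: r₁ = 0.590 × 1.496×10^8 = 8.8264×10^7 km; r₂ = 3.09 × 1.496×10^8 = 4.62264×10^8 km.
Transfer-ellipse semi-major axis a_t = (r₁ + r₂)/2 = (8.8264×10^7 + 4.62264×10^8)/2 = 2.75264×10^8 km.
The apoapsis of the transfer ellipse is at r = 4.62264×10^8 km.
From the vis-viva equation, v = √[μ(2/r − 1/a_t)] = 9.606 km/s.

v = 9.61 km/s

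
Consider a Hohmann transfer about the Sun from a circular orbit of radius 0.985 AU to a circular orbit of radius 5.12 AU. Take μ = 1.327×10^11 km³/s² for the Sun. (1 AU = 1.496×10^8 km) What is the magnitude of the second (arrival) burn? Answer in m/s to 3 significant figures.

In km: r₁ = 0.985 × 1.496×10^8 = 1.47356×10^8 km; r₂ = 5.12 × 1.496×10^8 = 7.65952×10^8 km.
Transfer-ellipse semi-major axis a_t = (r₁ + r₂)/2 = (1.47356×10^8 + 7.65952×10^8)/2 = 4.56654×10^8 km.
Circular speed at r = 7.65952×10^8 km: v_c = √(μ/r) = 13.162 km/s.
Vis-viva on the transfer ellipse at r = 7.65952×10^8 km gives v_t = √[μ(2/r − 1/a_t)] = 7.4770 km/s.
Δv₂ = |v_t − v_c| = |7.4770 − 13.162| = 5.685 km/s.

Δv₂ = 5690 m/s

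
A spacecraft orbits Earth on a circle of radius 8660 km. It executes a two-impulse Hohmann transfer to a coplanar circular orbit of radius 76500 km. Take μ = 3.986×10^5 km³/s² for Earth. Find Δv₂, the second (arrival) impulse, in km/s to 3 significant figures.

Semi-major axis of the transfer orbit: a_t = (8660 + 76500)/2 = 42580 km.
Circular speed at r = 76500 km: v_c = √(μ/r) = 2.2826 km/s.
Transfer-orbit speed at the same r (vis-viva, a = a_t): v_t = √[μ(2/r − 1/a_t)] = 1.0294 km/s.
Δv₂ = |v_t − v_c| = |1.0294 − 2.2826| = 1.253 km/s.

Δv₂ = 1.25 km/s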